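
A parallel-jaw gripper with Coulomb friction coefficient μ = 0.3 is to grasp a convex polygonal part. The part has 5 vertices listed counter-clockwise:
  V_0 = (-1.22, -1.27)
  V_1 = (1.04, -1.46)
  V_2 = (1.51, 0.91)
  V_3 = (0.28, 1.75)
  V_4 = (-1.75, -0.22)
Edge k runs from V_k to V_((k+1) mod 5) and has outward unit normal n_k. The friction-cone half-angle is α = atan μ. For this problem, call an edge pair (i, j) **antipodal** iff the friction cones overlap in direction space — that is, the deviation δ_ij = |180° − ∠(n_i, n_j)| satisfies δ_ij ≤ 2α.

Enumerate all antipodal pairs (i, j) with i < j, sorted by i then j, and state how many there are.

count = 2; pairs: (0,2), (2,4)

α = atan 0.3 = 16.70°;  2α = 33.40°
n_0 = (-0.0838, -0.9965)
n_1 = (+0.9809, -0.1945)
n_2 = (+0.5640, +0.8258)
n_3 = (-0.6964, +0.7176)
n_4 = (-0.8927, -0.4506)
  (0,1): δ = 96.41°  ·
  (0,2): δ = 29.52°  ✓
  (0,3): δ = 48.95°  ·
  (0,4): δ = 121.59°  ·
  (1,2): δ = 113.11°  ·
  (1,3): δ = 34.64°  ·
  (1,4): δ = 38.00°  ·
  (2,3): δ = 101.53°  ·
  (2,4): δ = 28.89°  ✓
  (3,4): δ = 107.36°  ·
antipodal pairs: 2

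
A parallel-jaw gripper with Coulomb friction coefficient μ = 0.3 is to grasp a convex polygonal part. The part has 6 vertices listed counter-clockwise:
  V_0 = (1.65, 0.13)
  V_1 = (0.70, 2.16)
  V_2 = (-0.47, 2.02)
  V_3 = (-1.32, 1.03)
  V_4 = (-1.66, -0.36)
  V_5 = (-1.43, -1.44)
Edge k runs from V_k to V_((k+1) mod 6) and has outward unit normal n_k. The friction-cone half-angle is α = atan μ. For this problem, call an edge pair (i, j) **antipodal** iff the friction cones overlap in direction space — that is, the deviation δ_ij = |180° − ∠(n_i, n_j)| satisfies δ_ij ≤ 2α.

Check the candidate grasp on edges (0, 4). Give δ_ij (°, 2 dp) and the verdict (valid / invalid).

α = atan 0.3 = 16.70°;  2α = 33.40°
edge 0: e_0 = (-0.95, +2.03);  n_0 = (+0.9057, +0.4239)
edge 4: e_4 = (+0.23, -1.08);  n_4 = (-0.9781, -0.2083)
∠(n_0, n_4) = 166.94°
δ = |180° − 166.94°| = 13.06°
13.06° ≤ 2α = 33.40°  →  valid

δ = 13.06°, valid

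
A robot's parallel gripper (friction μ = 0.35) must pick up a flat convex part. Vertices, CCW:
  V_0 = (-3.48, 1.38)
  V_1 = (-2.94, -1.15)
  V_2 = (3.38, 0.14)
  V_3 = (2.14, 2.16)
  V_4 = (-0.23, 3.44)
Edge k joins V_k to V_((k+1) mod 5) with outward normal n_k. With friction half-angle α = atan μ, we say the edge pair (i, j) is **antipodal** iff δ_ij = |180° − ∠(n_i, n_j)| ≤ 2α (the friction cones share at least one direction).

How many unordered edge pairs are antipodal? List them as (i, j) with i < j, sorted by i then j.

count = 2; pairs: (0,2), (1,4)

α = atan 0.35 = 19.29°;  2α = 38.58°
n_0 = (-0.9780, -0.2087)
n_1 = (+0.2000, -0.9798)
n_2 = (+0.8522, +0.5232)
n_3 = (+0.4752, +0.8799)
n_4 = (-0.5354, +0.8446)
  (0,1): δ = 90.51°  ·
  (0,2): δ = 19.50°  ✓
  (0,3): δ = 49.58°  ·
  (0,4): δ = 110.32°  ·
  (1,2): δ = 69.99°  ·
  (1,3): δ = 39.91°  ·
  (1,4): δ = 20.83°  ✓
  (2,3): δ = 149.92°  ·
  (2,4): δ = 89.18°  ·
  (3,4): δ = 119.26°  ·
antipodal pairs: 2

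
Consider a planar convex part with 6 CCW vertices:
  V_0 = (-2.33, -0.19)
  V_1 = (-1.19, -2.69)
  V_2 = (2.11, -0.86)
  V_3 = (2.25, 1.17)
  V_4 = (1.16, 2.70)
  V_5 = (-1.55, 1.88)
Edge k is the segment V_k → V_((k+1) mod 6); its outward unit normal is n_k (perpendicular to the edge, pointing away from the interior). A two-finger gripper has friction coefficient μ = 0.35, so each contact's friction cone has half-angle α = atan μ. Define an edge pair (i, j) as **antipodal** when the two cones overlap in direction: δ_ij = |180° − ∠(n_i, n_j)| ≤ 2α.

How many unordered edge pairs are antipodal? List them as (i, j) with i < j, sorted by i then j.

α = atan 0.35 = 19.29°;  2α = 38.58°
n_0 = (-0.9099, -0.4149)
n_1 = (+0.4850, -0.8745)
n_2 = (+0.9976, -0.0688)
n_3 = (+0.8145, +0.5802)
n_4 = (-0.2896, +0.9571)
n_5 = (-0.9358, +0.3526)
  (0,1): δ = 85.50°  ·
  (0,2): δ = 28.46°  ✓
  (0,3): δ = 10.95°  ✓
  (0,4): δ = 82.32°  ·
  (0,5): δ = 134.84°  ·
  (1,2): δ = 122.96°  ·
  (1,3): δ = 83.54°  ·
  (1,4): δ = 12.18°  ✓
  (1,5): δ = 40.34°  ·
  (2,3): δ = 140.59°  ·
  (2,4): δ = 69.22°  ·
  (2,5): δ = 16.70°  ✓
  (3,4): δ = 108.63°  ·
  (3,5): δ = 56.11°  ·
  (4,5): δ = 127.48°  ·
antipodal pairs: 4

count = 4; pairs: (0,2), (0,3), (1,4), (2,5)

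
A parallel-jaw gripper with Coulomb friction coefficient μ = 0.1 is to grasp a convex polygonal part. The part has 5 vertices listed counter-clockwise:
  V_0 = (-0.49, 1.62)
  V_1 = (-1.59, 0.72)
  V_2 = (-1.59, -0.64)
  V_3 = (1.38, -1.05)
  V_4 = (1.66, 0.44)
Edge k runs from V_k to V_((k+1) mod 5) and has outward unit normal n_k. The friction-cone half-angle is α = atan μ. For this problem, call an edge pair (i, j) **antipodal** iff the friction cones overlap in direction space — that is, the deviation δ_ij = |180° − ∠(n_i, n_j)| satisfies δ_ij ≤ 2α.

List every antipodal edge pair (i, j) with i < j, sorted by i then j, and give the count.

α = atan 0.1 = 5.71°;  2α = 11.42°
n_0 = (-0.6332, +0.7740)
n_1 = (-1.0000, -0.0000)
n_2 = (-0.1368, -0.9906)
n_3 = (+0.9828, -0.1847)
n_4 = (+0.4811, +0.8766)
  (0,1): δ = 129.29°  ·
  (0,2): δ = 47.15°  ·
  (0,3): δ = 40.07°  ·
  (0,4): δ = 111.95°  ·
  (1,2): δ = 97.86°  ·
  (1,3): δ = 10.64°  ✓
  (1,4): δ = 61.24°  ·
  (2,3): δ = 92.78°  ·
  (2,4): δ = 20.90°  ·
  (3,4): δ = 108.12°  ·
antipodal pairs: 1

count = 1; pairs: (1,3)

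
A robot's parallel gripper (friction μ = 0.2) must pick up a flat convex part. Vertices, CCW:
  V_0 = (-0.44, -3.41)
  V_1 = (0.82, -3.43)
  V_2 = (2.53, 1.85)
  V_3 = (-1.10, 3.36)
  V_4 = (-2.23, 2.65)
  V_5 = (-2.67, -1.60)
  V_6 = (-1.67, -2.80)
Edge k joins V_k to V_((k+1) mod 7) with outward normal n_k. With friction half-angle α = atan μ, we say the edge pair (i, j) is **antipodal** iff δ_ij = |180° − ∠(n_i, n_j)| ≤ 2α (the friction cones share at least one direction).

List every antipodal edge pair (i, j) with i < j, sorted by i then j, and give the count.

count = 3; pairs: (0,2), (1,4), (2,6)

α = atan 0.2 = 11.31°;  2α = 22.62°
n_0 = (-0.0159, -0.9999)
n_1 = (+0.9514, -0.3081)
n_2 = (+0.3841, +0.9233)
n_3 = (-0.5320, +0.8467)
n_4 = (-0.9947, +0.1030)
n_5 = (-0.7682, -0.6402)
n_6 = (-0.4443, -0.8959)
  (0,1): δ = 107.04°  ·
  (0,2): δ = 21.68°  ✓
  (0,3): δ = 33.05°  ·
  (0,4): δ = 85.00°  ·
  (0,5): δ = 130.71°  ·
  (0,6): δ = 154.53°  ·
  (1,2): δ = 94.64°  ·
  (1,3): δ = 39.91°  ·
  (1,4): δ = 12.03°  ✓
  (1,5): δ = 57.75°  ·
  (1,6): δ = 81.57°  ·
  (2,3): δ = 125.27°  ·
  (2,4): δ = 73.32°  ·
  (2,5): δ = 27.61°  ·
  (2,6): δ = 3.79°  ✓
  (3,4): δ = 128.05°  ·
  (3,5): δ = 82.34°  ·
  (3,6): δ = 58.52°  ·
  (4,5): δ = 134.28°  ·
  (4,6): δ = 110.47°  ·
  (5,6): δ = 156.18°  ·
antipodal pairs: 3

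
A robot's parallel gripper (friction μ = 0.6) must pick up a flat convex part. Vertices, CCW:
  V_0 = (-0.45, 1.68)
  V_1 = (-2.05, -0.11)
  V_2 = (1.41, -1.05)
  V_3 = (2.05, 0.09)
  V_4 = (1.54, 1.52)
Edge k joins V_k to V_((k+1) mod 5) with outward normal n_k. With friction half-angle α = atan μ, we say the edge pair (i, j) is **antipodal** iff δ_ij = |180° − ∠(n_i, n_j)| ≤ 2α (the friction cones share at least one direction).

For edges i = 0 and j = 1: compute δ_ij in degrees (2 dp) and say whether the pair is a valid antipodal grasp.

α = atan 0.6 = 30.96°;  2α = 61.93°
edge 0: e_0 = (-1.60, -1.79);  n_0 = (-0.7456, +0.6664)
edge 1: e_1 = (+3.46, -0.94);  n_1 = (-0.2622, -0.9650)
∠(n_0, n_1) = 116.59°
δ = |180° − 116.59°| = 63.41°
63.41° > 2α = 61.93°  →  invalid

δ = 63.41°, invalid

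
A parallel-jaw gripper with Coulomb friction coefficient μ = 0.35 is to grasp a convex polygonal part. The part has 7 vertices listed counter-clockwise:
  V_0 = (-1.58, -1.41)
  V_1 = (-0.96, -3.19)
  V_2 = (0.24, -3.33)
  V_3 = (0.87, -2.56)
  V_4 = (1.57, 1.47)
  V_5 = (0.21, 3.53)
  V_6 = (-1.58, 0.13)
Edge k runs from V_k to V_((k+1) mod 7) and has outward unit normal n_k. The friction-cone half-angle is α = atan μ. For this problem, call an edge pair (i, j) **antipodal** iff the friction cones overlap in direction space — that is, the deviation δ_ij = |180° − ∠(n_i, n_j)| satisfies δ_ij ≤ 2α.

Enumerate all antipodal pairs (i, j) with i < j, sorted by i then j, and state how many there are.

α = atan 0.35 = 19.29°;  2α = 38.58°
n_0 = (-0.9444, -0.3289)
n_1 = (-0.1159, -0.9933)
n_2 = (+0.7740, -0.6332)
n_3 = (+0.9852, -0.1711)
n_4 = (+0.8345, +0.5510)
n_5 = (-0.8849, +0.4659)
n_6 = (-1.0000, -0.0000)
  (0,1): δ = 115.86°  ·
  (0,2): δ = 58.49°  ·
  (0,3): δ = 29.06°  ✓
  (0,4): δ = 14.23°  ✓
  (0,5): δ = 133.03°  ·
  (0,6): δ = 160.80°  ·
  (1,2): δ = 122.63°  ·
  (1,3): δ = 93.20°  ·
  (1,4): δ = 49.91°  ·
  (1,5): δ = 68.89°  ·
  (1,6): δ = 96.65°  ·
  (2,3): δ = 150.56°  ·
  (2,4): δ = 107.28°  ·
  (2,5): δ = 11.52°  ✓
  (2,6): δ = 39.29°  ·
  (3,4): δ = 136.71°  ·
  (3,5): δ = 17.91°  ✓
  (3,6): δ = 9.85°  ✓
  (4,5): δ = 61.20°  ·
  (4,6): δ = 33.43°  ✓
  (5,6): δ = 152.23°  ·
antipodal pairs: 6

count = 6; pairs: (0,3), (0,4), (2,5), (3,5), (3,6), (4,6)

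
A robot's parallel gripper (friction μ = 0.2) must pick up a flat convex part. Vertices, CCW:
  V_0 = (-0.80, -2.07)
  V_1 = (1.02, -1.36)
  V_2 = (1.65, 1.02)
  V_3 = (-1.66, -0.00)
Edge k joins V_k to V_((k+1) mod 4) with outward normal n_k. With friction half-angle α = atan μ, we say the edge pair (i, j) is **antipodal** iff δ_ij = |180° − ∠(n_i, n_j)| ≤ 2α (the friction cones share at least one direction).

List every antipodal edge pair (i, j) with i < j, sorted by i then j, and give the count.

count = 1; pairs: (0,2)

α = atan 0.2 = 11.31°;  2α = 22.62°
n_0 = (+0.3634, -0.9316)
n_1 = (+0.9667, -0.2559)
n_2 = (-0.2945, +0.9557)
n_3 = (-0.9235, -0.3837)
  (0,1): δ = 126.14°  ·
  (0,2): δ = 4.18°  ✓
  (0,3): δ = 91.25°  ·
  (1,2): δ = 58.05°  ·
  (1,3): δ = 37.39°  ·
  (2,3): δ = 84.57°  ·
antipodal pairs: 1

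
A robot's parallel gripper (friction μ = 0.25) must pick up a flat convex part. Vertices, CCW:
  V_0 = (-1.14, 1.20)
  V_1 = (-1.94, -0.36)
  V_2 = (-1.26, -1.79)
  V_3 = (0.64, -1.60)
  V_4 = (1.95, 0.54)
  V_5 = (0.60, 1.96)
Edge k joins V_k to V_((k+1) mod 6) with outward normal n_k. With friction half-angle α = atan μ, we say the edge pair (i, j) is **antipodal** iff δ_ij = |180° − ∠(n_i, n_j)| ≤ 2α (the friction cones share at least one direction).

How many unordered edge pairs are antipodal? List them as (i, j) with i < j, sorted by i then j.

count = 3; pairs: (0,3), (1,4), (2,5)

α = atan 0.25 = 14.04°;  2α = 28.07°
n_0 = (-0.8898, +0.4563)
n_1 = (-0.9031, -0.4294)
n_2 = (+0.0995, -0.9950)
n_3 = (+0.8529, -0.5221)
n_4 = (+0.7247, +0.6890)
n_5 = (-0.4003, +0.9164)
  (0,1): δ = 127.42°  ·
  (0,2): δ = 57.14°  ·
  (0,3): δ = 4.32°  ✓
  (0,4): δ = 70.70°  ·
  (0,5): δ = 140.74°  ·
  (1,2): δ = 109.72°  ·
  (1,3): δ = 56.91°  ·
  (1,4): δ = 18.12°  ✓
  (1,5): δ = 88.16°  ·
  (2,3): δ = 127.18°  ·
  (2,4): δ = 52.16°  ·
  (2,5): δ = 17.88°  ✓
  (3,4): δ = 104.97°  ·
  (3,5): δ = 34.93°  ·
  (4,5): δ = 109.96°  ·
antipodal pairs: 3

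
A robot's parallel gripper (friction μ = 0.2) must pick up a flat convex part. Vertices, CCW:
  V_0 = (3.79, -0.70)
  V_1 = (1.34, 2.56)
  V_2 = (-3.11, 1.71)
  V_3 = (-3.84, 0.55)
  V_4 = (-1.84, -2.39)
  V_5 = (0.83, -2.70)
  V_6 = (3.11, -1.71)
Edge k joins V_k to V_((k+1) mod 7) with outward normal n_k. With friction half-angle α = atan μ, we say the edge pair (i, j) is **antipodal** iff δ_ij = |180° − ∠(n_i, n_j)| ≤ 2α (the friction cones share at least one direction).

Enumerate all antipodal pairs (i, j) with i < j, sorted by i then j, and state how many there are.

count = 4; pairs: (0,3), (1,4), (1,5), (2,6)

α = atan 0.2 = 11.31°;  2α = 22.62°
n_0 = (+0.7994, +0.6008)
n_1 = (-0.1876, +0.9822)
n_2 = (-0.8464, +0.5326)
n_3 = (-0.8268, -0.5625)
n_4 = (-0.1153, -0.9933)
n_5 = (+0.3983, -0.9173)
n_6 = (+0.8295, -0.5585)
  (0,1): δ = 116.11°  ·
  (0,2): δ = 69.11°  ·
  (0,3): δ = 2.70°  ✓
  (0,4): δ = 46.45°  ·
  (0,5): δ = 76.54°  ·
  (0,6): δ = 109.12°  ·
  (1,2): δ = 133.00°  ·
  (1,3): δ = 66.59°  ·
  (1,4): δ = 17.44°  ✓
  (1,5): δ = 12.66°  ✓
  (1,6): δ = 45.24°  ·
  (2,3): δ = 113.59°  ·
  (2,4): δ = 64.44°  ·
  (2,5): δ = 34.35°  ·
  (2,6): δ = 1.77°  ✓
  (3,4): δ = 130.85°  ·
  (3,5): δ = 100.76°  ·
  (3,6): δ = 68.18°  ·
  (4,5): δ = 149.91°  ·
  (4,6): δ = 117.33°  ·
  (5,6): δ = 147.42°  ·
antipodal pairs: 4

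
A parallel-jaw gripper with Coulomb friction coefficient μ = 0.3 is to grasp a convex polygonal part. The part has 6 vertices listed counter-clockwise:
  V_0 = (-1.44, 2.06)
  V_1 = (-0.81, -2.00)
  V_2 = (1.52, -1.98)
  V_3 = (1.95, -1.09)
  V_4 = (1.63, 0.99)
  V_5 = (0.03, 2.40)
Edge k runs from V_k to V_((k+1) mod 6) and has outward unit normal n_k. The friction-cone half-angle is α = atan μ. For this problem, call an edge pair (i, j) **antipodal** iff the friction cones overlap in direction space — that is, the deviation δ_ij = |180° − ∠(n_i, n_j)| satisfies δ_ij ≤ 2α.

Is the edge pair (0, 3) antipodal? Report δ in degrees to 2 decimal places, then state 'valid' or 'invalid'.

δ = 0.07°, valid

α = atan 0.3 = 16.70°;  2α = 33.40°
edge 0: e_0 = (+0.63, -4.06);  n_0 = (-0.9882, -0.1533)
edge 3: e_3 = (-0.32, +2.08);  n_3 = (+0.9884, +0.1521)
∠(n_0, n_3) = 179.93°
δ = |180° − 179.93°| = 0.07°
0.07° ≤ 2α = 33.40°  →  valid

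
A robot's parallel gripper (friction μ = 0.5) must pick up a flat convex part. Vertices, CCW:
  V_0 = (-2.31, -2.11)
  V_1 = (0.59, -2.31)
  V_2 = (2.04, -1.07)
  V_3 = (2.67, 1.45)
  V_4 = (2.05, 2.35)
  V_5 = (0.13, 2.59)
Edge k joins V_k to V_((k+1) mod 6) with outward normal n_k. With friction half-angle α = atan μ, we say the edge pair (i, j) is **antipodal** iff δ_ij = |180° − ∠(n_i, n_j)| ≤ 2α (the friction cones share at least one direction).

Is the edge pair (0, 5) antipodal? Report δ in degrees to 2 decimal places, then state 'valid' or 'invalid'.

δ = 66.51°, invalid

α = atan 0.5 = 26.57°;  2α = 53.13°
edge 0: e_0 = (+2.90, -0.20);  n_0 = (-0.0688, -0.9976)
edge 5: e_5 = (-2.44, -4.70);  n_5 = (-0.8875, +0.4608)
∠(n_0, n_5) = 113.49°
δ = |180° − 113.49°| = 66.51°
66.51° > 2α = 53.13°  →  invalid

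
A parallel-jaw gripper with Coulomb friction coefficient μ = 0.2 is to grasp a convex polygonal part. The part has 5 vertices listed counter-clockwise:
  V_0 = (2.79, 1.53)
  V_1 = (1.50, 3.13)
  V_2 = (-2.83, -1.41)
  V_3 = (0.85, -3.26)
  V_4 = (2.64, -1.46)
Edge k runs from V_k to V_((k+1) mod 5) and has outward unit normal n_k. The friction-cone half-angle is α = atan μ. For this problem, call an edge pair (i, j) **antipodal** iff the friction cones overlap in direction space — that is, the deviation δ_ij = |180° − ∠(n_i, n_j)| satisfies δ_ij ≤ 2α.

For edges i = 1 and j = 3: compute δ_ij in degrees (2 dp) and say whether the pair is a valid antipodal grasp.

α = atan 0.2 = 11.31°;  2α = 22.62°
edge 1: e_1 = (-4.33, -4.54);  n_1 = (-0.7236, +0.6902)
edge 3: e_3 = (+1.79, +1.80);  n_3 = (+0.7091, -0.7051)
∠(n_1, n_3) = 178.80°
δ = |180° − 178.80°| = 1.20°
1.20° ≤ 2α = 22.62°  →  valid

δ = 1.20°, valid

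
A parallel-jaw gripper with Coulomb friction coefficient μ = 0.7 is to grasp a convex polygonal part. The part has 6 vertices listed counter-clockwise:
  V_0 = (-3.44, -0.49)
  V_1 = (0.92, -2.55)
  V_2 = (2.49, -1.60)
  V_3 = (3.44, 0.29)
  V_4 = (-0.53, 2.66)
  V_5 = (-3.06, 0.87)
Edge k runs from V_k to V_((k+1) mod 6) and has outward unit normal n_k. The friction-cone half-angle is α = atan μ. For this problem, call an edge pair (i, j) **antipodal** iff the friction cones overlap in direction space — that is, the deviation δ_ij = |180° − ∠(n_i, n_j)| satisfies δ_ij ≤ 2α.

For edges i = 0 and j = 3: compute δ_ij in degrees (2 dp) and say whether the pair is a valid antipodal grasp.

δ = 5.55°, valid

α = atan 0.7 = 34.99°;  2α = 69.98°
edge 0: e_0 = (+4.36, -2.06);  n_0 = (-0.4272, -0.9042)
edge 3: e_3 = (-3.97, +2.37);  n_3 = (+0.5126, +0.8586)
∠(n_0, n_3) = 174.45°
δ = |180° − 174.45°| = 5.55°
5.55° ≤ 2α = 69.98°  →  valid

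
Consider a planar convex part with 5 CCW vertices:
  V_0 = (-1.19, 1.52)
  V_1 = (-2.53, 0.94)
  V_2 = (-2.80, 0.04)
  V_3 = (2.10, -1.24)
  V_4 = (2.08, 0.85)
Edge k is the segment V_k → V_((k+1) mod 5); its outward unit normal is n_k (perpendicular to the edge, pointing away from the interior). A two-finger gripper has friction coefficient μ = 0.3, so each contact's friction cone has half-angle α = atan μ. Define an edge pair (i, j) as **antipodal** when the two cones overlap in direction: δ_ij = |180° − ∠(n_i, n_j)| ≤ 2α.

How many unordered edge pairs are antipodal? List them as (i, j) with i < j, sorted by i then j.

α = atan 0.3 = 16.70°;  2α = 33.40°
n_0 = (-0.3972, +0.9177)
n_1 = (-0.9578, +0.2873)
n_2 = (-0.2527, -0.9675)
n_3 = (+1.0000, +0.0096)
n_4 = (+0.2007, +0.9796)
  (0,1): δ = 130.10°  ·
  (0,2): δ = 38.04°  ·
  (0,3): δ = 67.14°  ·
  (0,4): δ = 145.02°  ·
  (1,2): δ = 87.94°  ·
  (1,3): δ = 17.25°  ✓
  (1,4): δ = 95.12°  ·
  (2,3): δ = 74.81°  ·
  (2,4): δ = 3.06°  ✓
  (3,4): δ = 102.13°  ·
antipodal pairs: 2

count = 2; pairs: (1,3), (2,4)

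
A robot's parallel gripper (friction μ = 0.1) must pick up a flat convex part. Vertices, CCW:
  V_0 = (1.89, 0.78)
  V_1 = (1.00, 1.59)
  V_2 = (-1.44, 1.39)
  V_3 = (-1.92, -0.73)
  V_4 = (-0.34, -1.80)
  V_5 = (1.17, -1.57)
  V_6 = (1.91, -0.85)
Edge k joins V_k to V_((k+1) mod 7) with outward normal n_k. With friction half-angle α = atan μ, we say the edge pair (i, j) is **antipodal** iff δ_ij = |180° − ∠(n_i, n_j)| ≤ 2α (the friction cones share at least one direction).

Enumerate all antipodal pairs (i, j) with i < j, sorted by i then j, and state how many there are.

α = atan 0.1 = 5.71°;  2α = 11.42°
n_0 = (+0.6731, +0.7396)
n_1 = (-0.0817, +0.9967)
n_2 = (-0.9753, +0.2208)
n_3 = (-0.5607, -0.8280)
n_4 = (+0.1506, -0.9886)
n_5 = (+0.6974, -0.7167)
n_6 = (+0.9999, +0.0123)
  (0,1): δ = 133.01°  ·
  (0,2): δ = 60.45°  ·
  (0,3): δ = 8.20°  ✓
  (0,4): δ = 50.97°  ·
  (0,5): δ = 86.52°  ·
  (0,6): δ = 133.01°  ·
  (1,2): δ = 107.44°  ·
  (1,3): δ = 38.79°  ·
  (1,4): δ = 3.97°  ✓
  (1,5): δ = 39.53°  ·
  (1,6): δ = 86.02°  ·
  (2,3): δ = 111.35°  ·
  (2,4): δ = 68.58°  ·
  (2,5): δ = 33.03°  ·
  (2,6): δ = 13.46°  ·
  (3,4): δ = 137.23°  ·
  (3,5): δ = 101.68°  ·
  (3,6): δ = 55.19°  ·
  (4,5): δ = 144.45°  ·
  (4,6): δ = 97.96°  ·
  (5,6): δ = 133.51°  ·
antipodal pairs: 2

count = 2; pairs: (0,3), (1,4)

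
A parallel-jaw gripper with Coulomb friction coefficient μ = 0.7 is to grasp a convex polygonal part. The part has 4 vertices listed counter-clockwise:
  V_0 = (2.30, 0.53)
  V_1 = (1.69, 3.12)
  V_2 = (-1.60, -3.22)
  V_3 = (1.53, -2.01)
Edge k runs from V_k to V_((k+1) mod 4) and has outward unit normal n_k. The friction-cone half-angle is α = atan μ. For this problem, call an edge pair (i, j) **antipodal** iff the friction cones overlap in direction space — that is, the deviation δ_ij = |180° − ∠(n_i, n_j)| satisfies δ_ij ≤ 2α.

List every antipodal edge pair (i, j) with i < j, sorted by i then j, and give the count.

α = atan 0.7 = 34.99°;  2α = 69.98°
n_0 = (+0.9734, +0.2292)
n_1 = (-0.8876, +0.4606)
n_2 = (+0.3606, -0.9327)
n_3 = (+0.9570, -0.2901)
  (0,1): δ = 40.68°  ✓
  (0,2): δ = 97.88°  ·
  (0,3): δ = 149.88°  ·
  (1,2): δ = 41.44°  ✓
  (1,3): δ = 10.56°  ✓
  (2,3): δ = 128.00°  ·
antipodal pairs: 3

count = 3; pairs: (0,1), (1,2), (1,3)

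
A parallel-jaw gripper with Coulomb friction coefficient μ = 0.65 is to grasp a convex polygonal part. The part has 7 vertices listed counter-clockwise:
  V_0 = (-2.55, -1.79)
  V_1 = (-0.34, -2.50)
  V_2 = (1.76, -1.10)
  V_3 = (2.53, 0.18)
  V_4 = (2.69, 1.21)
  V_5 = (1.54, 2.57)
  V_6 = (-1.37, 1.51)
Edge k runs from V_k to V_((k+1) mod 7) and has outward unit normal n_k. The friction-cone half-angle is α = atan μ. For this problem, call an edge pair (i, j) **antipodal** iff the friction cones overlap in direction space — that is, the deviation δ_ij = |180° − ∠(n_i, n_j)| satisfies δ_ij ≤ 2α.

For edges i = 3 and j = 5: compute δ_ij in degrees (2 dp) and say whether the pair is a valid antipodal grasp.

δ = 61.16°, valid

α = atan 0.65 = 33.02°;  2α = 66.05°
edge 3: e_3 = (+0.16, +1.03);  n_3 = (+0.9881, -0.1535)
edge 5: e_5 = (-2.91, -1.06);  n_5 = (-0.3423, +0.9396)
∠(n_3, n_5) = 118.84°
δ = |180° − 118.84°| = 61.16°
61.16° ≤ 2α = 66.05°  →  valid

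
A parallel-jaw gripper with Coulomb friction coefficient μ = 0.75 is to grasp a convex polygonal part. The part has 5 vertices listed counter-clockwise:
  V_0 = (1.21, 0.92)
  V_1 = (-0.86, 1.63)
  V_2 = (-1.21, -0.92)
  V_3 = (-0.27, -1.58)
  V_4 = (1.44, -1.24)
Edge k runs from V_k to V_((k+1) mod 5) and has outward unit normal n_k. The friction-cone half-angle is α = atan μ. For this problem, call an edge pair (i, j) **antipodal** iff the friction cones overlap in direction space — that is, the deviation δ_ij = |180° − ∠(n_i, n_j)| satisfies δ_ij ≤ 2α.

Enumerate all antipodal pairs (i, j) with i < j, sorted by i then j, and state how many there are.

α = atan 0.75 = 36.87°;  2α = 73.74°
n_0 = (+0.3244, +0.9459)
n_1 = (-0.9907, +0.1360)
n_2 = (-0.5746, -0.8184)
n_3 = (+0.1950, -0.9808)
n_4 = (+0.9944, +0.1059)
  (0,1): δ = 78.88°  ·
  (0,2): δ = 16.14°  ✓
  (0,3): δ = 30.18°  ✓
  (0,4): δ = 115.01°  ·
  (1,2): δ = 117.26°  ·
  (1,3): δ = 70.94°  ✓
  (1,4): δ = 13.89°  ✓
  (2,3): δ = 133.68°  ·
  (2,4): δ = 48.85°  ✓
  (3,4): δ = 95.17°  ·
antipodal pairs: 5

count = 5; pairs: (0,2), (0,3), (1,3), (1,4), (2,4)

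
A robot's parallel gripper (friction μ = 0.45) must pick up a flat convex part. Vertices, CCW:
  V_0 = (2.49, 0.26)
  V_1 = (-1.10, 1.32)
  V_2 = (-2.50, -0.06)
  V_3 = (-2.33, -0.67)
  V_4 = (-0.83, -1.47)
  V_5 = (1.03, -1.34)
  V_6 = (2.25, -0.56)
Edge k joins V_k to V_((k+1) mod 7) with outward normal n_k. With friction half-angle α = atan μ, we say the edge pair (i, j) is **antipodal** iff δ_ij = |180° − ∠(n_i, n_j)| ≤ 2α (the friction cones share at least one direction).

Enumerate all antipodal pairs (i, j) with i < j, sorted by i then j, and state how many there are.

count = 6; pairs: (0,3), (0,4), (1,4), (1,5), (1,6), (2,6)

α = atan 0.45 = 24.23°;  2α = 48.46°
n_0 = (+0.2832, +0.9591)
n_1 = (-0.7020, +0.7122)
n_2 = (-0.9633, -0.2685)
n_3 = (-0.4706, -0.8824)
n_4 = (+0.0697, -0.9976)
n_5 = (+0.5387, -0.8425)
n_6 = (+0.9597, -0.2809)
  (0,1): δ = 118.96°  ·
  (0,2): δ = 57.98°  ·
  (0,3): δ = 11.62°  ✓
  (0,4): δ = 20.45°  ✓
  (0,5): δ = 49.04°  ·
  (0,6): δ = 90.14°  ·
  (1,2): δ = 119.02°  ·
  (1,3): δ = 72.66°  ·
  (1,4): δ = 40.59°  ✓
  (1,5): δ = 12.00°  ✓
  (1,6): δ = 29.10°  ✓
  (2,3): δ = 133.65°  ·
  (2,4): δ = 101.57°  ·
  (2,5): δ = 72.98°  ·
  (2,6): δ = 31.89°  ✓
  (3,4): δ = 147.93°  ·
  (3,5): δ = 119.33°  ·
  (3,6): δ = 78.24°  ·
  (4,5): δ = 151.41°  ·
  (4,6): δ = 110.31°  ·
  (5,6): δ = 138.91°  ·
antipodal pairs: 6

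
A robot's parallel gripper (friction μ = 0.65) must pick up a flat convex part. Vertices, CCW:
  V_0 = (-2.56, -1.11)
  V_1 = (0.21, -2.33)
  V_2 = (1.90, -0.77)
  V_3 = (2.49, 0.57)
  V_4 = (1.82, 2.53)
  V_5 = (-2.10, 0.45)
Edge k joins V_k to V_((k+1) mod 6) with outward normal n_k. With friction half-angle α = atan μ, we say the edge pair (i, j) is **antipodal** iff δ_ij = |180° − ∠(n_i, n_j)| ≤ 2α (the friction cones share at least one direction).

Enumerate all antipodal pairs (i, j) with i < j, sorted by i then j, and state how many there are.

count = 7; pairs: (0,3), (0,4), (1,4), (1,5), (2,4), (2,5), (3,5)

α = atan 0.65 = 33.02°;  2α = 66.05°
n_0 = (-0.4031, -0.9152)
n_1 = (+0.6783, -0.7348)
n_2 = (+0.9152, -0.4030)
n_3 = (+0.9462, +0.3235)
n_4 = (-0.4687, +0.8833)
n_5 = (-0.9592, +0.2828)
  (0,1): δ = 113.52°  ·
  (0,2): δ = 89.99°  ·
  (0,3): δ = 47.36°  ✓
  (0,4): δ = 51.72°  ✓
  (0,5): δ = 97.34°  ·
  (1,2): δ = 156.47°  ·
  (1,3): δ = 113.84°  ·
  (1,4): δ = 14.76°  ✓
  (1,5): δ = 30.86°  ✓
  (2,3): δ = 137.36°  ·
  (2,4): δ = 38.29°  ✓
  (2,5): δ = 7.33°  ✓
  (3,4): δ = 80.92°  ·
  (3,5): δ = 35.30°  ✓
  (4,5): δ = 134.38°  ·
antipodal pairs: 7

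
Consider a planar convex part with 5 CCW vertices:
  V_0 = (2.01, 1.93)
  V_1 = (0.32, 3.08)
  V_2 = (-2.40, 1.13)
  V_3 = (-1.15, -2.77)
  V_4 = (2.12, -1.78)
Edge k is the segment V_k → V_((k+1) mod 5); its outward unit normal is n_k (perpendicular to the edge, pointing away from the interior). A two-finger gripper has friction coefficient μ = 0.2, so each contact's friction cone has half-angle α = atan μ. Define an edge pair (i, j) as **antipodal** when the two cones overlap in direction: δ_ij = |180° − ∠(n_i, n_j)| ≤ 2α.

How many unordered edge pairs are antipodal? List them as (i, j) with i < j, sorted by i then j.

α = atan 0.2 = 11.31°;  2α = 22.62°
n_0 = (+0.5626, +0.8267)
n_1 = (-0.5827, +0.8127)
n_2 = (-0.9523, -0.3052)
n_3 = (+0.2898, -0.9571)
n_4 = (+0.9996, +0.0296)
  (0,1): δ = 110.13°  ·
  (0,2): δ = 37.99°  ·
  (0,3): δ = 51.08°  ·
  (0,4): δ = 125.93°  ·
  (1,2): δ = 107.87°  ·
  (1,3): δ = 18.79°  ✓
  (1,4): δ = 56.06°  ·
  (2,3): δ = 90.93°  ·
  (2,4): δ = 16.07°  ✓
  (3,4): δ = 105.15°  ·
antipodal pairs: 2

count = 2; pairs: (1,3), (2,4)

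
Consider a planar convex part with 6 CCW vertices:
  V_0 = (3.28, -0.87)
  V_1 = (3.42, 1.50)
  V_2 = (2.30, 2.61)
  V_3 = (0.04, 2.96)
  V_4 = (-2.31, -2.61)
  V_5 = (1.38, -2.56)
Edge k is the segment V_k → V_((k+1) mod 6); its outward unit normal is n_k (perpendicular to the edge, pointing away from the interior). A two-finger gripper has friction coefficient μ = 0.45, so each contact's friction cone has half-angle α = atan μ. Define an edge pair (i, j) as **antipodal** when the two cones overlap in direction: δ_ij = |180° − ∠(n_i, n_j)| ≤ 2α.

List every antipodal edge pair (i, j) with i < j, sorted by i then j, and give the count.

count = 4; pairs: (0,3), (1,4), (2,4), (3,5)

α = atan 0.45 = 24.23°;  2α = 48.46°
n_0 = (+0.9983, -0.0590)
n_1 = (+0.7039, +0.7103)
n_2 = (+0.1530, +0.9882)
n_3 = (-0.9214, +0.3887)
n_4 = (+0.0135, -0.9999)
n_5 = (+0.6646, -0.7472)
  (0,1): δ = 131.36°  ·
  (0,2): δ = 95.42°  ·
  (0,3): δ = 19.49°  ✓
  (0,4): δ = 94.16°  ·
  (0,5): δ = 135.03°  ·
  (1,2): δ = 144.06°  ·
  (1,3): δ = 68.13°  ·
  (1,4): δ = 45.52°  ✓
  (1,5): δ = 86.40°  ·
  (2,3): δ = 104.07°  ·
  (2,4): δ = 9.58°  ✓
  (2,5): δ = 50.46°  ·
  (3,4): δ = 66.35°  ·
  (3,5): δ = 25.47°  ✓
  (4,5): δ = 139.12°  ·
antipodal pairs: 4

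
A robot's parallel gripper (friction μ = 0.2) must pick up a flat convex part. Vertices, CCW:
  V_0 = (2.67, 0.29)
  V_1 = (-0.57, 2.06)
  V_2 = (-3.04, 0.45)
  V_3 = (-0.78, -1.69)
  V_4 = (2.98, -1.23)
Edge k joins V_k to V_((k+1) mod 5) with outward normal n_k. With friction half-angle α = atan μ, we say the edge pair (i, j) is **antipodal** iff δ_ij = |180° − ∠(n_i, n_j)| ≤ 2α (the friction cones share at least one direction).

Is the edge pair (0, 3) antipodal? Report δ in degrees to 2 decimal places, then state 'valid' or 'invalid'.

α = atan 0.2 = 11.31°;  2α = 22.62°
edge 0: e_0 = (-3.24, +1.77);  n_0 = (+0.4794, +0.8776)
edge 3: e_3 = (+3.76, +0.46);  n_3 = (+0.1214, -0.9926)
∠(n_0, n_3) = 144.38°
δ = |180° − 144.38°| = 35.62°
35.62° > 2α = 22.62°  →  invalid

δ = 35.62°, invalid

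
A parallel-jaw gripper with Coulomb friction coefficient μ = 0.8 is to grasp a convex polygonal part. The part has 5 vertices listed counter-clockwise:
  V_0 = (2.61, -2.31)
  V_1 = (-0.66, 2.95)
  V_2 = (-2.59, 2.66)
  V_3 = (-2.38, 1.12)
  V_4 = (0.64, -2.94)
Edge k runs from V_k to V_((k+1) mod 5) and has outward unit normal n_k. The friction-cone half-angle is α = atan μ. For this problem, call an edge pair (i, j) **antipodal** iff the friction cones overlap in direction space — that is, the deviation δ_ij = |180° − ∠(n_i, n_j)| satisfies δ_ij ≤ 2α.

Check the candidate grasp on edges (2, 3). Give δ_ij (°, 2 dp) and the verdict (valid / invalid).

δ = 151.12°, invalid

α = atan 0.8 = 38.66°;  2α = 77.32°
edge 2: e_2 = (+0.21, -1.54);  n_2 = (-0.9908, -0.1351)
edge 3: e_3 = (+3.02, -4.06);  n_3 = (-0.8024, -0.5968)
∠(n_2, n_3) = 28.88°
δ = |180° − 28.88°| = 151.12°
151.12° > 2α = 77.32°  →  invalid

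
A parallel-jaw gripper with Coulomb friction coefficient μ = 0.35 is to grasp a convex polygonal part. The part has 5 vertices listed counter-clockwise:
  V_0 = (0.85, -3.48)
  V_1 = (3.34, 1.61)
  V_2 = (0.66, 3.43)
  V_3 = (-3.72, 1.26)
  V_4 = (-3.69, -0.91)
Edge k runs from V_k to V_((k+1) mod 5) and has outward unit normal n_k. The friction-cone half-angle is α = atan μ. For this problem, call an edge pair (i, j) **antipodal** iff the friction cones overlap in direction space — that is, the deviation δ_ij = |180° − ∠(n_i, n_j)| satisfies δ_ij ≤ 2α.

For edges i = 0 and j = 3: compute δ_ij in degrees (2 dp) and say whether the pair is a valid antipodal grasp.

δ = 26.86°, valid

α = atan 0.35 = 19.29°;  2α = 38.58°
edge 0: e_0 = (+2.49, +5.09);  n_0 = (+0.8983, -0.4394)
edge 3: e_3 = (+0.03, -2.17);  n_3 = (-0.9999, -0.0138)
∠(n_0, n_3) = 153.14°
δ = |180° − 153.14°| = 26.86°
26.86° ≤ 2α = 38.58°  →  valid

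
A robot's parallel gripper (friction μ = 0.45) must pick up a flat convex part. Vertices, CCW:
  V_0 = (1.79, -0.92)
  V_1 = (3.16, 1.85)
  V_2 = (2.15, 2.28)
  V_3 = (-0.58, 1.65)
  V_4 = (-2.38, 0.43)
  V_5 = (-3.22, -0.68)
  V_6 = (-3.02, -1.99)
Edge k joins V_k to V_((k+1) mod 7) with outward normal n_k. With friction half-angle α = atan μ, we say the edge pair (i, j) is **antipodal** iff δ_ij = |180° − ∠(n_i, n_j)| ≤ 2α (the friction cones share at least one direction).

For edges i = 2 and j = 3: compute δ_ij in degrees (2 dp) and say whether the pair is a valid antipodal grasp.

α = atan 0.45 = 24.23°;  2α = 48.46°
edge 2: e_2 = (-2.73, -0.63);  n_2 = (-0.2249, +0.9744)
edge 3: e_3 = (-1.80, -1.22);  n_3 = (-0.5611, +0.8278)
∠(n_2, n_3) = 21.13°
δ = |180° − 21.13°| = 158.87°
158.87° > 2α = 48.46°  →  invalid

δ = 158.87°, invalid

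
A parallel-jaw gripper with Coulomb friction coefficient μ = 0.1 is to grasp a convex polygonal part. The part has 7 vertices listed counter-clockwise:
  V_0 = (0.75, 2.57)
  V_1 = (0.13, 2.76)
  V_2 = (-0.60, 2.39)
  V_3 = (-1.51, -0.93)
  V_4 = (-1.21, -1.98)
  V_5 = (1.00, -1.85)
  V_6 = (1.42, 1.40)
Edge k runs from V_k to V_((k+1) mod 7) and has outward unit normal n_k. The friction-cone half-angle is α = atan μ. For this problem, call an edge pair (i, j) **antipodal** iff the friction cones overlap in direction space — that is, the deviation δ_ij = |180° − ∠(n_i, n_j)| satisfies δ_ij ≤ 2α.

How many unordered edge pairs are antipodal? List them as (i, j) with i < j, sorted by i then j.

count = 1; pairs: (2,5)

α = atan 0.1 = 5.71°;  2α = 11.42°
n_0 = (+0.2930, +0.9561)
n_1 = (-0.4521, +0.8920)
n_2 = (-0.9644, +0.2643)
n_3 = (-0.9615, -0.2747)
n_4 = (+0.0587, -0.9983)
n_5 = (+0.9918, -0.1282)
n_6 = (+0.8678, +0.4969)
  (0,1): δ = 136.08°  ·
  (0,2): δ = 88.29°  ·
  (0,3): δ = 57.02°  ·
  (0,4): δ = 20.40°  ·
  (0,5): δ = 99.67°  ·
  (0,6): δ = 136.84°  ·
  (1,2): δ = 132.21°  ·
  (1,3): δ = 100.93°  ·
  (1,4): δ = 23.51°  ·
  (1,5): δ = 55.76°  ·
  (1,6): δ = 92.92°  ·
  (2,3): δ = 148.73°  ·
  (2,4): δ = 71.31°  ·
  (2,5): δ = 7.96°  ✓
  (2,6): δ = 45.13°  ·
  (3,4): δ = 102.58°  ·
  (3,5): δ = 23.31°  ·
  (3,6): δ = 13.85°  ·
  (4,5): δ = 100.73°  ·
  (4,6): δ = 63.57°  ·
  (5,6): δ = 142.84°  ·
antipodal pairs: 1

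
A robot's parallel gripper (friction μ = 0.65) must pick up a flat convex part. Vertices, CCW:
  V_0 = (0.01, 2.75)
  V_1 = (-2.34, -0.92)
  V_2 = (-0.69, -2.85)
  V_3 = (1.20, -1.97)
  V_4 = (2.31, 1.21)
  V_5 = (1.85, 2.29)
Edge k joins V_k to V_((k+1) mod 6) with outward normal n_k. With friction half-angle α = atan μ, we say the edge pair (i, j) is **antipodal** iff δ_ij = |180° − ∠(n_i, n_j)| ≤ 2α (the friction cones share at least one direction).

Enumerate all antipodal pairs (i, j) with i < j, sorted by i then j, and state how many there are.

α = atan 0.65 = 33.02°;  2α = 66.05°
n_0 = (-0.8421, +0.5392)
n_1 = (-0.7601, -0.6498)
n_2 = (+0.4221, -0.9066)
n_3 = (+0.9441, -0.3296)
n_4 = (+0.9200, +0.3919)
n_5 = (+0.2425, +0.9701)
  (0,1): δ = 106.84°  ·
  (0,2): δ = 32.40°  ✓
  (0,3): δ = 13.39°  ✓
  (0,4): δ = 55.70°  ✓
  (0,5): δ = 108.60°  ·
  (1,2): δ = 105.56°  ·
  (1,3): δ = 59.77°  ✓
  (1,4): δ = 17.46°  ✓
  (1,5): δ = 35.44°  ✓
  (2,3): δ = 134.21°  ·
  (2,4): δ = 91.90°  ·
  (2,5): δ = 39.00°  ✓
  (3,4): δ = 137.69°  ·
  (3,5): δ = 84.79°  ·
  (4,5): δ = 127.11°  ·
antipodal pairs: 7

count = 7; pairs: (0,2), (0,3), (0,4), (1,3), (1,4), (1,5), (2,5)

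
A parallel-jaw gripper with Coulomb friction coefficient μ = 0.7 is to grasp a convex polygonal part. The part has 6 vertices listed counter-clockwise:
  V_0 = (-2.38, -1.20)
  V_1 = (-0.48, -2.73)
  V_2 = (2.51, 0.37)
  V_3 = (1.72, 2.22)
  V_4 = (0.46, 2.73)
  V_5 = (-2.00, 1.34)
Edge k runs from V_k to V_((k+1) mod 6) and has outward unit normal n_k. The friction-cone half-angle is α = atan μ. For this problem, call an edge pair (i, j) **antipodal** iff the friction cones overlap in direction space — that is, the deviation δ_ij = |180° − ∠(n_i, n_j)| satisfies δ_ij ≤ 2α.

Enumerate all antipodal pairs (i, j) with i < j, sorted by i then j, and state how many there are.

count = 7; pairs: (0,2), (0,3), (0,4), (1,3), (1,4), (1,5), (2,5)

α = atan 0.7 = 34.99°;  2α = 69.98°
n_0 = (-0.6272, -0.7789)
n_1 = (+0.7198, -0.6942)
n_2 = (+0.9197, +0.3927)
n_3 = (+0.3752, +0.9269)
n_4 = (-0.4919, +0.8706)
n_5 = (-0.9890, +0.1480)
  (0,1): δ = 95.12°  ·
  (0,2): δ = 28.03°  ✓
  (0,3): δ = 16.81°  ✓
  (0,4): δ = 68.31°  ✓
  (0,5): δ = 120.33°  ·
  (1,2): δ = 112.91°  ·
  (1,3): δ = 68.07°  ✓
  (1,4): δ = 16.57°  ✓
  (1,5): δ = 35.46°  ✓
  (2,3): δ = 135.16°  ·
  (2,4): δ = 83.66°  ·
  (2,5): δ = 31.63°  ✓
  (3,4): δ = 128.50°  ·
  (3,5): δ = 76.47°  ·
  (4,5): δ = 127.98°  ·
antipodal pairs: 7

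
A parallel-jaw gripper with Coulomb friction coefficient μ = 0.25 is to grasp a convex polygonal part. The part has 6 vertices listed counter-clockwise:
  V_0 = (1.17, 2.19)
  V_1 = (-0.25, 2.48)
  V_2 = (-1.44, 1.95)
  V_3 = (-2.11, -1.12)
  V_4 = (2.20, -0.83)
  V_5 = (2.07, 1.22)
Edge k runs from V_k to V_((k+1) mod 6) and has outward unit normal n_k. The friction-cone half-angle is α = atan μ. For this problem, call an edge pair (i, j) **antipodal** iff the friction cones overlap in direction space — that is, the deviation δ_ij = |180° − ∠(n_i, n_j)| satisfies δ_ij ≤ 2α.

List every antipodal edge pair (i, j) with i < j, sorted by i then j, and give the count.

α = atan 0.25 = 14.04°;  2α = 28.07°
n_0 = (+0.2001, +0.9798)
n_1 = (-0.4069, +0.9135)
n_2 = (-0.9770, +0.2132)
n_3 = (+0.0671, -0.9977)
n_4 = (+0.9980, +0.0633)
n_5 = (+0.7331, +0.6802)
  (0,1): δ = 144.45°  ·
  (0,2): δ = 90.77°  ·
  (0,3): δ = 15.39°  ✓
  (0,4): δ = 105.17°  ·
  (0,5): δ = 144.40°  ·
  (1,2): δ = 126.32°  ·
  (1,3): δ = 20.16°  ✓
  (1,4): δ = 69.62°  ·
  (1,5): δ = 108.85°  ·
  (2,3): δ = 73.84°  ·
  (2,4): δ = 15.94°  ✓
  (2,5): δ = 55.17°  ·
  (3,4): δ = 90.22°  ·
  (3,5): δ = 50.99°  ·
  (4,5): δ = 140.77°  ·
antipodal pairs: 3

count = 3; pairs: (0,3), (1,3), (2,4)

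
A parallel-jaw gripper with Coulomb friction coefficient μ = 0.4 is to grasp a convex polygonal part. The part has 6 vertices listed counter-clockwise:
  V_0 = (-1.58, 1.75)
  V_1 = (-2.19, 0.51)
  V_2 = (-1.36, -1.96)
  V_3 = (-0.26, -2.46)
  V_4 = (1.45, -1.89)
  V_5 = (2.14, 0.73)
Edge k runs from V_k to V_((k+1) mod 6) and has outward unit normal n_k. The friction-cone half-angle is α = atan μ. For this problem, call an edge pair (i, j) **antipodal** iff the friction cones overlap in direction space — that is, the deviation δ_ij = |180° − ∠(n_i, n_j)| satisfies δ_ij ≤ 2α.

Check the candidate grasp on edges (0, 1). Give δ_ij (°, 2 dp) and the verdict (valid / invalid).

δ = 135.23°, invalid

α = atan 0.4 = 21.80°;  2α = 43.60°
edge 0: e_0 = (-0.61, -1.24);  n_0 = (-0.8973, +0.4414)
edge 1: e_1 = (+0.83, -2.47);  n_1 = (-0.9479, -0.3185)
∠(n_0, n_1) = 44.77°
δ = |180° − 44.77°| = 135.23°
135.23° > 2α = 43.60°  →  invalid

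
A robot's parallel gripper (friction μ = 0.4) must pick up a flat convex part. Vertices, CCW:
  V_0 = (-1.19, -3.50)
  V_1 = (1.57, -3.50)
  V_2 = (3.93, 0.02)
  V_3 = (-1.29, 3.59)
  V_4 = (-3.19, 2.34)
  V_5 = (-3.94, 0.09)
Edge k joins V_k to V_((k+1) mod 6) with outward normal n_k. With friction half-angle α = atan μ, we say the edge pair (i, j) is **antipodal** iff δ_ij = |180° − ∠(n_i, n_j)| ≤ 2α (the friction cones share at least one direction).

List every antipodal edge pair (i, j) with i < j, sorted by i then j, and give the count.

α = atan 0.4 = 21.80°;  2α = 43.60°
n_0 = (+0.0000, -1.0000)
n_1 = (+0.8306, -0.5569)
n_2 = (+0.5645, +0.8254)
n_3 = (-0.5496, +0.8354)
n_4 = (-0.9487, +0.3162)
n_5 = (-0.7939, -0.6081)
  (0,1): δ = 123.84°  ·
  (0,2): δ = 34.37°  ✓
  (0,3): δ = 33.34°  ✓
  (0,4): δ = 71.57°  ·
  (0,5): δ = 127.45°  ·
  (1,2): δ = 90.53°  ·
  (1,3): δ = 22.82°  ✓
  (1,4): δ = 15.41°  ✓
  (1,5): δ = 71.29°  ·
  (2,3): δ = 112.29°  ·
  (2,4): δ = 74.07°  ·
  (2,5): δ = 18.18°  ✓
  (3,4): δ = 141.78°  ·
  (3,5): δ = 85.89°  ·
  (4,5): δ = 124.11°  ·
antipodal pairs: 5

count = 5; pairs: (0,2), (0,3), (1,3), (1,4), (2,5)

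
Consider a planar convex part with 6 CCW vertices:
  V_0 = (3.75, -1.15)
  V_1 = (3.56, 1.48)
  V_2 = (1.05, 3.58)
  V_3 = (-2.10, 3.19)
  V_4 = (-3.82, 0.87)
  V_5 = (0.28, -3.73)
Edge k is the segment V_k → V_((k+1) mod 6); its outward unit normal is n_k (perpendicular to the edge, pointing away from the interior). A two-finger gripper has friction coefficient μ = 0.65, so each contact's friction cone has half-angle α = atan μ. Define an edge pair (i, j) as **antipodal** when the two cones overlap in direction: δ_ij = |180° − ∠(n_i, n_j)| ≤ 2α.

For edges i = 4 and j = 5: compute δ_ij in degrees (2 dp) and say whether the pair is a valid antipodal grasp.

δ = 95.08°, invalid

α = atan 0.65 = 33.02°;  2α = 66.05°
edge 4: e_4 = (+4.10, -4.60);  n_4 = (-0.7465, -0.6654)
edge 5: e_5 = (+3.47, +2.58);  n_5 = (+0.5967, -0.8025)
∠(n_4, n_5) = 84.92°
δ = |180° − 84.92°| = 95.08°
95.08° > 2α = 66.05°  →  invalid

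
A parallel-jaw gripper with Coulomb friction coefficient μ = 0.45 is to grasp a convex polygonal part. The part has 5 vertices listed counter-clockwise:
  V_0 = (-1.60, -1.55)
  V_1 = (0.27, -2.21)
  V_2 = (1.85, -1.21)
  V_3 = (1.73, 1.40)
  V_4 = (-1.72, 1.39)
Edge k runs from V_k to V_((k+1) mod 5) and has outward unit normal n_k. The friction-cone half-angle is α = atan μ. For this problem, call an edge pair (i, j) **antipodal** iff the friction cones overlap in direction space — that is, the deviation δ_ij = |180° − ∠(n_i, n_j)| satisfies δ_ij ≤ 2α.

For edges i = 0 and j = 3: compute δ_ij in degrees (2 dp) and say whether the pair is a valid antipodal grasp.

α = atan 0.45 = 24.23°;  2α = 48.46°
edge 0: e_0 = (+1.87, -0.66);  n_0 = (-0.3328, -0.9430)
edge 3: e_3 = (-3.45, -0.01);  n_3 = (-0.0029, +1.0000)
∠(n_0, n_3) = 160.39°
δ = |180° − 160.39°| = 19.61°
19.61° ≤ 2α = 48.46°  →  valid

δ = 19.61°, valid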